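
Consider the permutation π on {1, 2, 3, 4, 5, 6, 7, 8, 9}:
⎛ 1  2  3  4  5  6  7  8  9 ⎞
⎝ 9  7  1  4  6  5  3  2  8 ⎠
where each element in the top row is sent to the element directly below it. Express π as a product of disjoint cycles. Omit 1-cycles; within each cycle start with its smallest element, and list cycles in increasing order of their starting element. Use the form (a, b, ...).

(1, 9, 8, 2, 7, 3)(5, 6)

Start at 1 and follow images: 1 → 9 → 8 → 2 → 7 → 3 → 1, giving the cycle (1, 9, 8, 2, 7, 3).
Continuing from each remaining unvisited element yields (1, 9, 8, 2, 7, 3)(5, 6).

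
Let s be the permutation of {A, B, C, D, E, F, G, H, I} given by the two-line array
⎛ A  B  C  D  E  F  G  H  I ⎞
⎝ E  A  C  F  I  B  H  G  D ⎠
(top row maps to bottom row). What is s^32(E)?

D

Tracing E → I → … returns to E after 6 steps, so E lies in a 6-cycle (A E I D F B).
On a 6-cycle, s^6 is the identity, so s^32 = s^2 there (32 ≡ 2 mod 6).
Advancing 2 steps from E: E → I → D.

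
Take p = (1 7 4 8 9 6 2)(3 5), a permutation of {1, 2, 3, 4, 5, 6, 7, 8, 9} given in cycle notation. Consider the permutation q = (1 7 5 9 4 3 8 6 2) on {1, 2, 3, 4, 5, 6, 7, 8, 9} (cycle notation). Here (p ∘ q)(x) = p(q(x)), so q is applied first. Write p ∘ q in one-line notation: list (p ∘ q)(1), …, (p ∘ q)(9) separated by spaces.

For each element, apply q then p: 1 → 7 → 4; 2 → 1 → 7; 3 → 8 → 9; 4 → 3 → 5; 5 → 9 → 6; 6 → 2 → 1; 7 → 5 → 3; 8 → 6 → 2; 9 → 4 → 8.
So p ∘ q in one-line form is 4 7 9 5 6 1 3 2 8.

4 7 9 5 6 1 3 2 8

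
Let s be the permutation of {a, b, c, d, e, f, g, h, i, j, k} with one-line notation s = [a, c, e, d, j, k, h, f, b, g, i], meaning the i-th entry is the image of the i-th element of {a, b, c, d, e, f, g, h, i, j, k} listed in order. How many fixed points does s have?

The fixed points (elements with s(x) = x) are {a, d}, so there are 2.

2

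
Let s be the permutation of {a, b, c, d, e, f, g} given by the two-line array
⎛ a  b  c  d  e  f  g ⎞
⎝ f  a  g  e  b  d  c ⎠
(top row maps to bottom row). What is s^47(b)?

f

Tracing b → a → … returns to b after 5 steps, so b lies in a 5-cycle (a, f, d, e, b).
Since the cycle has length 5, s^47 acts on it the same as s^2 (47 mod 5 = 2).
Stepping 2 places around the cycle: b → a → f.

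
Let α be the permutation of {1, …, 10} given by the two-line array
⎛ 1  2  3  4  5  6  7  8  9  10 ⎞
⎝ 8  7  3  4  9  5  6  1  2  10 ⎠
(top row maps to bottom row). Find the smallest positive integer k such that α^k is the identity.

The disjoint-cycle form of α has cycle lengths 5, 2, 1, 1, 1.
The order is lcm(5, 2) = 10.

10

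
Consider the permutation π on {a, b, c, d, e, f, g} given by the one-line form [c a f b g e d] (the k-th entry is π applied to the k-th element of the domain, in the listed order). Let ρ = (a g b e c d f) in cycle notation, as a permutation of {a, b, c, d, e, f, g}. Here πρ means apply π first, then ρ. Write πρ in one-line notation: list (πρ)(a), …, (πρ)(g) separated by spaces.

(πρ)(x) = ρ(π(x)). Computing each image: ρ(π(a)) = ρ(c) = d, ρ(π(b)) = ρ(a) = g, ρ(π(c)) = ρ(f) = a, ρ(π(d)) = ρ(b) = e, ρ(π(e)) = ρ(g) = b, ρ(π(f)) = ρ(e) = c, ρ(π(g)) = ρ(d) = f.
Hence πρ = [d g a e b c f].

d g a e b c f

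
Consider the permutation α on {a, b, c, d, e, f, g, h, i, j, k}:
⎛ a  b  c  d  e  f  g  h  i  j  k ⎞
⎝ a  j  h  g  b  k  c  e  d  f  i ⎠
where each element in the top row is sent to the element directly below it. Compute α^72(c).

e

Tracing c → h → … returns to c after 10 steps, so c lies in a 10-cycle (b, j, f, k, i, d, g, c, h, e).
Powers repeat with period 10 on this cycle, and 72 mod 10 = 2, so α^72(c) = α^2(c).
Stepping 2 places around the cycle: c → h → e.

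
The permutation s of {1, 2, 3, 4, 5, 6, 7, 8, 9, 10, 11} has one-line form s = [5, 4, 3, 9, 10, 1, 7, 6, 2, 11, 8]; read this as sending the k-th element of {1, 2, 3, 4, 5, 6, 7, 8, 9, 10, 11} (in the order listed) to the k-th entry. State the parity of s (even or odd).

In disjoint-cycle form the cycle lengths are 6, 3, 1, 1.
A cycle is odd iff its length is even; s has 1 even-length cycle, so sgn(s) = (−1)^1 and s is odd.

odd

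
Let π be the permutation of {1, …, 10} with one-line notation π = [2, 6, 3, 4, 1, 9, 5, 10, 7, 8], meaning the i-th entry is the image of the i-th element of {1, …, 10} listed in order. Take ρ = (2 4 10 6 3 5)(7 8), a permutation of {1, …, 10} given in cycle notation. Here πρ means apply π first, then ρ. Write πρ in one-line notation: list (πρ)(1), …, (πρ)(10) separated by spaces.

For each element, apply π then ρ: 1 → 2 → 4; 2 → 6 → 3; 3 → 3 → 5; 4 → 4 → 10; 5 → 1 → 1; 6 → 9 → 9; 7 → 5 → 2; 8 → 10 → 6; 9 → 7 → 8; 10 → 8 → 7.
So πρ in one-line form is 4 3 5 10 1 9 2 6 8 7.

4 3 5 10 1 9 2 6 8 7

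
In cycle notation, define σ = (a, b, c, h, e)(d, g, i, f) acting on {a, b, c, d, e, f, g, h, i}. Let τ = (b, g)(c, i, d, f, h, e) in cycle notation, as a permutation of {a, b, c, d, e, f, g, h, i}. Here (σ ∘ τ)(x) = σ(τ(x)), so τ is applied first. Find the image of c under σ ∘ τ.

f

τ(c) = i, then σ(i) = f; composing gives (σ ∘ τ)(c) = f.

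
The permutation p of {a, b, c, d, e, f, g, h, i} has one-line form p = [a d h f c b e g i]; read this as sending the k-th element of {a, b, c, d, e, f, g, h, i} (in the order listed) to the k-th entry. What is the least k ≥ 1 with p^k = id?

Decomposing into disjoint cycles gives cycle lengths 4, 3, 1, 1.
Since disjoint cycles commute, ord(p) = lcm(4, 3) = 12.

12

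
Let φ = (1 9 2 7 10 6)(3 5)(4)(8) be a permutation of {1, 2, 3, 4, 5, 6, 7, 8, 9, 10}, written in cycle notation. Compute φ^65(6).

10

6 lies in the 6-cycle (1 9 2 7 10 6).
Since the cycle has length 6, φ^65 acts on it the same as φ^5 (65 mod 6 = 5).
Advancing 5 steps from 6: 6 → 1 → 9 → 2 → 7 → 10.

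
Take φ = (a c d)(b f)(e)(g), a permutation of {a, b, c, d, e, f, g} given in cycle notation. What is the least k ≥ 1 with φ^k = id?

The disjoint cycles have lengths 3, 2, 1, 1.
The order is lcm(3, 2) = 6.

6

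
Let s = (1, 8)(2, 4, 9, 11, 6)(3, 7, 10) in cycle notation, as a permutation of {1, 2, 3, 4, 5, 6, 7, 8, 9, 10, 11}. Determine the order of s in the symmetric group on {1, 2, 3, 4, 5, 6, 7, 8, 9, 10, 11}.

The disjoint cycles have lengths 5, 3, 2, 1.
Since disjoint cycles commute, ord(s) = lcm(5, 3, 2) = 30.

30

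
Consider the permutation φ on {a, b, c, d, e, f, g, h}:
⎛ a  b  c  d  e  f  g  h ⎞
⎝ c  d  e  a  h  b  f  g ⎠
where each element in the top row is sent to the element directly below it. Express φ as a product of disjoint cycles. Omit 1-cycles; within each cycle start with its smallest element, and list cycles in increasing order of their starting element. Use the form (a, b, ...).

(a, c, e, h, g, f, b, d)

Iterating φ from a gives a → c → e → h → g → f → b → d → a; that is the 8-cycle (a, c, e, h, g, f, b, d).
Continuing from each remaining unvisited element yields (a, c, e, h, g, f, b, d).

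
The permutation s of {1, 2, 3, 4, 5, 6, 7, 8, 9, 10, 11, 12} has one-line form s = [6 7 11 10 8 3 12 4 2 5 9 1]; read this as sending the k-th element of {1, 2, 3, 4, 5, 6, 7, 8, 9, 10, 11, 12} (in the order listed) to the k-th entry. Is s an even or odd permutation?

even

In disjoint-cycle form the cycle lengths are 8, 4.
A cycle of length ℓ contributes ℓ−1 transpositions, so s is a product of 7 + 3 = 10 transpositions — even.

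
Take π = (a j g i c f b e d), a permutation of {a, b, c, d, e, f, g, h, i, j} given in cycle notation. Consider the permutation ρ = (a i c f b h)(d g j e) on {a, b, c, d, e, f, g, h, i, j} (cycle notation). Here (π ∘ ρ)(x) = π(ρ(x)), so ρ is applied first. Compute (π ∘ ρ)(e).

First apply ρ: ρ(e) = d, then π(d) = a. Thus (π ∘ ρ)(e) = a.

a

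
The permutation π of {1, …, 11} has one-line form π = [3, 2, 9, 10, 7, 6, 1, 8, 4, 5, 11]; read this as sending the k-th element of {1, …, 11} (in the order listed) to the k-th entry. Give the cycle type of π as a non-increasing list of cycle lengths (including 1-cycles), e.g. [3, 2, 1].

The disjoint cycles are (1, 3, 9, 4, 10, 5, 7)(2)(6)(8)(11), with lengths 7, 1, 1, 1, 1 in non-increasing order.

[7, 1, 1, 1, 1]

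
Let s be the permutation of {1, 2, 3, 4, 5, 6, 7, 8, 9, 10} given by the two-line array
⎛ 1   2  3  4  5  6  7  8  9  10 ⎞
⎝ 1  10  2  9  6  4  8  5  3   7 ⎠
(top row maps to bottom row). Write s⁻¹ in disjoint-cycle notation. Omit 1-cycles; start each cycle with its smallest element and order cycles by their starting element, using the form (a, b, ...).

(2, 3, 9, 4, 6, 5, 8, 7, 10)

First write s in disjoint cycles: (2, 10, 7, 8, 5, 6, 4, 9, 3).
Reversing each cycle (and rotating so the smallest element leads) gives s⁻¹ = (2, 3, 9, 4, 6, 5, 8, 7, 10).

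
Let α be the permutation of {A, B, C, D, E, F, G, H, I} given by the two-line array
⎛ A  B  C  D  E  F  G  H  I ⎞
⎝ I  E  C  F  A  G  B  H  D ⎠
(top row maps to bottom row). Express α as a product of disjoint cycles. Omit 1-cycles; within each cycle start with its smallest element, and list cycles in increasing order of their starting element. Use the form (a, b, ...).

From A: A → I → D → F → G → B → E → A, closing the cycle (A, I, D, F, G, B, E).
Repeating from the next unused element and collecting all non-trivial cycles gives (A, I, D, F, G, B, E).

(A, I, D, F, G, B, E)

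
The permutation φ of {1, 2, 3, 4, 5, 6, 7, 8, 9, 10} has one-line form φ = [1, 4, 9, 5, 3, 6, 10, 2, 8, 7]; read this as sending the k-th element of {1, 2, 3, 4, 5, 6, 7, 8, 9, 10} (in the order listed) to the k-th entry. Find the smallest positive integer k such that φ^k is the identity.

Decomposing into disjoint cycles gives cycle lengths 6, 2, 1, 1.
Since disjoint cycles commute, ord(φ) = lcm(6, 2) = 6.

6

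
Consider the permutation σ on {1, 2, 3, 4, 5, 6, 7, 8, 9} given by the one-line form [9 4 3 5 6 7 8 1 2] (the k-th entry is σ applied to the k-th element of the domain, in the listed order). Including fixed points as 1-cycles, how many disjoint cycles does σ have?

2

The cycle decomposition is (1, 9, 2, 4, 5, 6, 7, 8)(3), which has 2 cycles (counting 1-cycles).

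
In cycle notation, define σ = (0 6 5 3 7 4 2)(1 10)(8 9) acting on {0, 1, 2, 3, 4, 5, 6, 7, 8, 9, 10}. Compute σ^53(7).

7 lies in the 7-cycle (0 6 5 3 7 4 2).
Since the cycle has length 7, σ^53 acts on it the same as σ^4 (53 mod 7 = 4).
Advancing 4 steps from 7: 7 → 4 → 2 → 0 → 6.

6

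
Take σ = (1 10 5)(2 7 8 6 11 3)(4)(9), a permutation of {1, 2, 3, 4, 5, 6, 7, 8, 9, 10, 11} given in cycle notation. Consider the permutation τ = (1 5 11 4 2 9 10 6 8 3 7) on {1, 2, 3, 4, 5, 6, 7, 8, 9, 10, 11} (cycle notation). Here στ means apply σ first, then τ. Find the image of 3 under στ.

First apply σ: σ(3) = 2, then τ(2) = 9. Thus (στ)(3) = 9.

9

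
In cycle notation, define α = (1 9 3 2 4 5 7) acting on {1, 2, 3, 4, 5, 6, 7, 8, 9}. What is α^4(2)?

1

2 lies in the 7-cycle (1 9 3 2 4 5 7).
Stepping 4 places around the cycle: 2 → 4 → 5 → 7 → 1.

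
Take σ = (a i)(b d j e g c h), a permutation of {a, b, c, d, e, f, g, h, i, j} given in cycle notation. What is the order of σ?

The disjoint cycles have lengths 7, 2, 1.
The order of σ is the least common multiple of its cycle lengths: lcm(7, 2) = 14.

14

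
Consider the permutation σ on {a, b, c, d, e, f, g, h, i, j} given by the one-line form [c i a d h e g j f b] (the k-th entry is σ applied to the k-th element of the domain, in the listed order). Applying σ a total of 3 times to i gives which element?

Tracing i → f → … returns to i after 6 steps, so i lies in a 6-cycle (b, i, f, e, h, j).
Stepping 3 places around the cycle: i → f → e → h.

h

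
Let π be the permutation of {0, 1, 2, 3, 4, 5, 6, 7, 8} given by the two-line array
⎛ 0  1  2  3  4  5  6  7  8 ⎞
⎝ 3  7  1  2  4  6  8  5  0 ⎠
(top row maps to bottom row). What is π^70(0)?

Tracing 0 → 3 → … returns to 0 after 8 steps, so 0 lies in an 8-cycle (0, 3, 2, 1, 7, 5, 6, 8).
Since the cycle has length 8, π^70 acts on it the same as π^6 (70 mod 8 = 6).
Advancing 6 steps from 0: 0 → 3 → 2 → 1 → 7 → 5 → 6.

6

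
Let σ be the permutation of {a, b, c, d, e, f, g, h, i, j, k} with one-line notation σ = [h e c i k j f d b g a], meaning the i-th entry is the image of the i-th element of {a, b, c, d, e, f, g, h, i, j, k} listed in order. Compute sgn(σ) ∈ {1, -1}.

In disjoint-cycle form the cycle lengths are 7, 3, 1.
A cycle of length ℓ contributes ℓ−1 transpositions, so σ is a product of 6 + 2 = 8 transpositions — even.

1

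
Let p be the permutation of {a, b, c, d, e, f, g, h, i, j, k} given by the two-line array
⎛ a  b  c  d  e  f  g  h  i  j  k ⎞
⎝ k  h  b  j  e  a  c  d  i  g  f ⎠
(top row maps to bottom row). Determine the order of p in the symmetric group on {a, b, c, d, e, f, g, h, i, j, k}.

6

Writing p as disjoint cycles, the cycle lengths are 6, 3, 1, 1.
Since disjoint cycles commute, ord(p) = lcm(6, 3) = 6.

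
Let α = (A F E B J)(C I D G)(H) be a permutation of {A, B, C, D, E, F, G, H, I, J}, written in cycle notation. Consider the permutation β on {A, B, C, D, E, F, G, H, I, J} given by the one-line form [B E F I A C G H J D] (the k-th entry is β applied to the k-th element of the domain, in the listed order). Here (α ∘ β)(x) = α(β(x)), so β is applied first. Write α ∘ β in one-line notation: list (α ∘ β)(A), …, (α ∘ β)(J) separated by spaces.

For each element, apply β then α: A → B → J; B → E → B; C → F → E; D → I → D; E → A → F; F → C → I; G → G → C; H → H → H; I → J → A; J → D → G.
So α ∘ β in one-line form is J B E D F I C H A G.

J B E D F I C H A G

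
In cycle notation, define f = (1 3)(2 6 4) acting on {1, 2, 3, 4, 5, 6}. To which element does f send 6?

6 appears in (2 6 4); the next entry (wrapping around) is 4.

4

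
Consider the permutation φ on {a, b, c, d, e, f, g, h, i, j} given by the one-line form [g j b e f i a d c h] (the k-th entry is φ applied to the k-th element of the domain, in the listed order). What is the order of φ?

Decomposing into disjoint cycles gives cycle lengths 8, 2.
The order of φ is the least common multiple of its cycle lengths: lcm(8, 2) = 8.

8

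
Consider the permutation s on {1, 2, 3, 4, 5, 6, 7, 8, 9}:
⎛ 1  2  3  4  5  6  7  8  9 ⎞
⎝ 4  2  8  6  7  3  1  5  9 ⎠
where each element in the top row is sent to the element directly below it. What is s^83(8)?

3

Tracing 8 → 5 → … returns to 8 after 7 steps, so 8 lies in a 7-cycle (1, 4, 6, 3, 8, 5, 7).
Since the cycle has length 7, s^83 acts on it the same as s^6 (83 mod 7 = 6).
Stepping 6 places around the cycle: 8 → 5 → 7 → 1 → 4 → 6 → 3.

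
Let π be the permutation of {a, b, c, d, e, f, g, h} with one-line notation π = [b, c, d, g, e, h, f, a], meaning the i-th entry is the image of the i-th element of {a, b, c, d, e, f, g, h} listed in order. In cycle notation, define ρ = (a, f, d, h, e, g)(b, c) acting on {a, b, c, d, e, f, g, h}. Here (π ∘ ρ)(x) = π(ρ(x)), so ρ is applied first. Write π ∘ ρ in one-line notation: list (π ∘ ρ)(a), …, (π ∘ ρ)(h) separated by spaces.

For each element, apply ρ then π: a → f → h; b → c → d; c → b → c; d → h → a; e → g → f; f → d → g; g → a → b; h → e → e.
Collecting the images, π ∘ ρ = [h d c a f g b e].

h d c a f g b e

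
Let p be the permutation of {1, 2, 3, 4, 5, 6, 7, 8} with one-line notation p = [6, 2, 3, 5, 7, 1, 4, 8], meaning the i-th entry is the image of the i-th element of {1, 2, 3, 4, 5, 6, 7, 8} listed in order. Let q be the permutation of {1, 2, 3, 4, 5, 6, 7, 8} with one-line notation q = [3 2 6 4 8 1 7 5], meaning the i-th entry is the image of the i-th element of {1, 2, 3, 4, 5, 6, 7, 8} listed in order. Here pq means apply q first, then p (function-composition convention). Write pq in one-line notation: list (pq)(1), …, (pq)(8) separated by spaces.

3 2 1 5 8 6 4 7

For each element, apply q then p: 1 → 3 → 3; 2 → 2 → 2; 3 → 6 → 1; 4 → 4 → 5; 5 → 8 → 8; 6 → 1 → 6; 7 → 7 → 4; 8 → 5 → 7.
So pq in one-line form is 3 2 1 5 8 6 4 7.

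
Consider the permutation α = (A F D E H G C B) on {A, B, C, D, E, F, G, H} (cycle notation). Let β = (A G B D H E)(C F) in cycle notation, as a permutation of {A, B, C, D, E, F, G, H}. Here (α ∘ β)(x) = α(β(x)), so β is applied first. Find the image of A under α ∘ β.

C

(α ∘ β)(A) = α(β(A)). β(A) = G, then α(G) = C. So (α ∘ β)(A) = C.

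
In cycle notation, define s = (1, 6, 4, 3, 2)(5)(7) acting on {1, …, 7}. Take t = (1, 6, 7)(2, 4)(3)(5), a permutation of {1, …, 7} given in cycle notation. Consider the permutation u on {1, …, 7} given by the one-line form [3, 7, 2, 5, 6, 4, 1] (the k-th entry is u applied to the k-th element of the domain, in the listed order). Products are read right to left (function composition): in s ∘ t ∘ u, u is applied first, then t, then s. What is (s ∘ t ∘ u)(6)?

Chase 6: u(6) = 4; t(4) = 2; s(2) = 1. Hence (s ∘ t ∘ u)(6) = 1.

1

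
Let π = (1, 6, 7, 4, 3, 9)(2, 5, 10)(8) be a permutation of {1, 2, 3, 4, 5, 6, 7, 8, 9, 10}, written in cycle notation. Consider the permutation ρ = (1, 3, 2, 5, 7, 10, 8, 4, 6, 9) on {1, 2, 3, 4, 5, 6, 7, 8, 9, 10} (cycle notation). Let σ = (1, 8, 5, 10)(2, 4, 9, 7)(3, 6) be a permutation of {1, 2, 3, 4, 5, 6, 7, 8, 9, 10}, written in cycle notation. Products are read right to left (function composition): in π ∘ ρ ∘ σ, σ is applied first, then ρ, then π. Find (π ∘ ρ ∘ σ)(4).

6

Apply the permutations in order: σ(4) = 9, then ρ(9) = 1, then π(1) = 6. So (π ∘ ρ ∘ σ)(4) = 6.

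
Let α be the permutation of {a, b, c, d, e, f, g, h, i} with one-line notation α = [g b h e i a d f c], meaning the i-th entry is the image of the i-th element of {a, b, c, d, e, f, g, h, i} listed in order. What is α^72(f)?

Tracing f → a → … returns to f after 8 steps, so f lies in an 8-cycle (a, g, d, e, i, c, h, f).
On an 8-cycle, α^8 is the identity, so α^72 = α^0 there (72 ≡ 0 mod 8).
So α^72(f) = f.

f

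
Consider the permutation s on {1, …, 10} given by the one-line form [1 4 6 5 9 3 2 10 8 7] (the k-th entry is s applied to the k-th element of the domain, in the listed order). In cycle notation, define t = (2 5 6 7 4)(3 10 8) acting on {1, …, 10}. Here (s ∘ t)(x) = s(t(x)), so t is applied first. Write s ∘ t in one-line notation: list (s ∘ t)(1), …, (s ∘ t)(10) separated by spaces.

1 9 7 4 3 2 5 6 8 10

(s ∘ t)(x) = s(t(x)). Computing each image: s(t(1)) = s(1) = 1, s(t(2)) = s(5) = 9, s(t(3)) = s(10) = 7, s(t(4)) = s(2) = 4, s(t(5)) = s(6) = 3, s(t(6)) = s(7) = 2, s(t(7)) = s(4) = 5, s(t(8)) = s(3) = 6, s(t(9)) = s(9) = 8, s(t(10)) = s(8) = 10.
Hence s ∘ t = [1 9 7 4 3 2 5 6 8 10].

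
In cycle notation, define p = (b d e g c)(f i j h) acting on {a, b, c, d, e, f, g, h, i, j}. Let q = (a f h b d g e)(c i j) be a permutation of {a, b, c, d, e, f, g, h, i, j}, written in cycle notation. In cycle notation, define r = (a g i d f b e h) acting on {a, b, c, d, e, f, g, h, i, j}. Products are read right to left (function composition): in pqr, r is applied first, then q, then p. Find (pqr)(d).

f

Chase d: r(d) = f; q(f) = h; p(h) = f. Hence (pqr)(d) = f.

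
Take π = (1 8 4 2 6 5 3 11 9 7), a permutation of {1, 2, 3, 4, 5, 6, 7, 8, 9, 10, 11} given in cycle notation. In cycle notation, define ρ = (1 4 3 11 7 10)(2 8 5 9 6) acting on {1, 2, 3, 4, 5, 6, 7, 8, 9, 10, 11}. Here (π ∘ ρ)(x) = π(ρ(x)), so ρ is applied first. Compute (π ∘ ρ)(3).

9

(π ∘ ρ)(3) = π(ρ(3)). ρ(3) = 11, then π(11) = 9. So (π ∘ ρ)(3) = 9.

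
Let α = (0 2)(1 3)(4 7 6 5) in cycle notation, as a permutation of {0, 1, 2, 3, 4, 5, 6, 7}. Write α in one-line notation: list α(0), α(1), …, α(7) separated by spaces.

2 3 0 1 7 4 5 6

Reading each image from the cycles: 0↦2, 1↦3, 2↦0, 3↦1, 4↦7, 5↦4, 6↦5, 7↦6.
Listing these in domain order gives 2 3 0 1 7 4 5 6.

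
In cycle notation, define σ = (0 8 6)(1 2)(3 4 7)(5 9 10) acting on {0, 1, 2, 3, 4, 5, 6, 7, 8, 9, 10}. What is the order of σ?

The cycle type of σ is (3, 3, 3, 2).
The order of σ is the least common multiple of its cycle lengths: lcm(3, 3, 3, 2) = 6.

6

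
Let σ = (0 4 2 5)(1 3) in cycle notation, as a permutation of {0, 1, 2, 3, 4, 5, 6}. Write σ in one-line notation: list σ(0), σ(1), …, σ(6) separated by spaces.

4 3 5 1 2 0 6

Image by image: 0→4, 1→3, 2→5, 3→1, 4→2, 5→0, 6→6.
So the one-line form is 4 3 5 1 2 0 6.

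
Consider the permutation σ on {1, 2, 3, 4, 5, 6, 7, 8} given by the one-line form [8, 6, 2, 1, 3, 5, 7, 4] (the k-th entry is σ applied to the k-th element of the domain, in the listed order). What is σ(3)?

3 is element number 3 of the domain, and entry number 3 of the one-line form is 2, so σ(3) = 2.

2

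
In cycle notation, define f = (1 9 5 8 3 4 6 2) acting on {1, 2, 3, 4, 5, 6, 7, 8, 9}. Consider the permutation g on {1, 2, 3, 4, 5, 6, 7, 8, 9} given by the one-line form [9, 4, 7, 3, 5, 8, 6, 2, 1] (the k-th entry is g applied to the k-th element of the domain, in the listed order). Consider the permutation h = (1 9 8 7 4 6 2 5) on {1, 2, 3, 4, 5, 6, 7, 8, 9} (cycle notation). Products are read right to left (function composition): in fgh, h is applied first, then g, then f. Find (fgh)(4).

3

Apply the permutations in order: h(4) = 6, then g(6) = 8, then f(8) = 3. So (fgh)(4) = 3.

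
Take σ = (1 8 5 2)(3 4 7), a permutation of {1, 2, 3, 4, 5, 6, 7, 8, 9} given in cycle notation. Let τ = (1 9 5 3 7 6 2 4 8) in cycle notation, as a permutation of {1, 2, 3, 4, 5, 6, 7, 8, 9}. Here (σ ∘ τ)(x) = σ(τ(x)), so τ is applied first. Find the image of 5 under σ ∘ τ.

4

(σ ∘ τ)(5) = σ(τ(5)). τ(5) = 3, then σ(3) = 4. So (σ ∘ τ)(5) = 4.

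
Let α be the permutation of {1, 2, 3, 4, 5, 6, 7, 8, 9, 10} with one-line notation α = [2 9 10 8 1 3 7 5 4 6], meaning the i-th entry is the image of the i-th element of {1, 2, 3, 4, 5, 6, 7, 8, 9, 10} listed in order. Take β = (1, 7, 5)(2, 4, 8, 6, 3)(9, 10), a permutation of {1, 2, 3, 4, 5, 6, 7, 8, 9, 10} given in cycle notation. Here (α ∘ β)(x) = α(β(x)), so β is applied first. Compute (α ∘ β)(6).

10

First apply β: β(6) = 3, then α(3) = 10. Thus (α ∘ β)(6) = 10.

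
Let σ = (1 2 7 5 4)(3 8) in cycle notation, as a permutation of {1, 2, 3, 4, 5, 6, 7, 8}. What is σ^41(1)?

1 lies in the 5-cycle (1 2 7 5 4).
Powers repeat with period 5 on this cycle, and 41 mod 5 = 1, so σ^41(1) = σ^1(1).
Stepping 1 place around the cycle: 1 → 2.

2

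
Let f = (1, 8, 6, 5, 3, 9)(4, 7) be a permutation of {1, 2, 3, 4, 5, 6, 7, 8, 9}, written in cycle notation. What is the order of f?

6

The disjoint cycles have lengths 6, 2, 1.
The order of f is the least common multiple of its cycle lengths: lcm(6, 2) = 6.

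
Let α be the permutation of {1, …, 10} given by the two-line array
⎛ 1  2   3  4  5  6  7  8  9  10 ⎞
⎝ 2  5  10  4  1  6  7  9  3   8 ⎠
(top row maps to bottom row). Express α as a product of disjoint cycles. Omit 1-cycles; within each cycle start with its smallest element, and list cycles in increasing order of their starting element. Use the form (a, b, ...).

Start at 1 and follow images: 1 → 2 → 5 → 1, giving the cycle (1, 2, 5).
Continuing from each remaining unvisited element yields (1, 2, 5)(3, 10, 8, 9).

(1, 2, 5)(3, 10, 8, 9)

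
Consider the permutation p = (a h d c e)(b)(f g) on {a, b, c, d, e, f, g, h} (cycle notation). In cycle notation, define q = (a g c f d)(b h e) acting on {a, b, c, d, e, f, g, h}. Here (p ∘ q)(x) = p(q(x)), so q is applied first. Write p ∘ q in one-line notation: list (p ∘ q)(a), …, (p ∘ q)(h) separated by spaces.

(p ∘ q)(x) = p(q(x)). Computing each image: p(q(a)) = p(g) = f, p(q(b)) = p(h) = d, p(q(c)) = p(f) = g, p(q(d)) = p(a) = h, p(q(e)) = p(b) = b, p(q(f)) = p(d) = c, p(q(g)) = p(c) = e, p(q(h)) = p(e) = a.
Hence p ∘ q = [f d g h b c e a].

f d g h b c e a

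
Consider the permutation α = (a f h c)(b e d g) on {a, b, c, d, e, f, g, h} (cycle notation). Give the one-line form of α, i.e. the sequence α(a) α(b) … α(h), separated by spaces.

f e a g d h b c

Reading each image from the cycles: a↦f, b↦e, c↦a, d↦g, e↦d, f↦h, g↦b, h↦c.
So the one-line form is f e a g d h b c.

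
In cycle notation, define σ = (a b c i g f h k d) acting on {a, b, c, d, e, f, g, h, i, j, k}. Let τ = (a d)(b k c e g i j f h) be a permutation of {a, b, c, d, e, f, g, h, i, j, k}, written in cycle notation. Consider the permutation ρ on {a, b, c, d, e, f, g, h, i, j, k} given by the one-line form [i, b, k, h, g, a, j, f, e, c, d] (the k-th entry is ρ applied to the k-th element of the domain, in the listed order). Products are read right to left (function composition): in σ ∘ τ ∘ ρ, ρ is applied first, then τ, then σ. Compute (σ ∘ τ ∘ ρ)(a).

Apply the permutations in order: ρ(a) = i, then τ(i) = j, then σ(j) = j. So (σ ∘ τ ∘ ρ)(a) = j.

j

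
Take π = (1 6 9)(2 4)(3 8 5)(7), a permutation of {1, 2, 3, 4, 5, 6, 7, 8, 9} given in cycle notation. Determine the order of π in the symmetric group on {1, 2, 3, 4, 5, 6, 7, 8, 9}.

6

The cycle type of π is (3, 3, 2, 1).
Since disjoint cycles commute, ord(π) = lcm(3, 3, 2) = 6.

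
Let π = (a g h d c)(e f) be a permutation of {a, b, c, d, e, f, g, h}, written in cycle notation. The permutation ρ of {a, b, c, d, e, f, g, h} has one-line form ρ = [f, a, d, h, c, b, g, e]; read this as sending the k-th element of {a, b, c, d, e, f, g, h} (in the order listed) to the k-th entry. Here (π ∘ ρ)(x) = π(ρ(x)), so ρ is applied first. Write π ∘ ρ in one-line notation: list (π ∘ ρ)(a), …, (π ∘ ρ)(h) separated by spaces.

e g c d a b h f

For each element, apply ρ then π: a → f → e; b → a → g; c → d → c; d → h → d; e → c → a; f → b → b; g → g → h; h → e → f.
Collecting the images, π ∘ ρ = [e g c d a b h f].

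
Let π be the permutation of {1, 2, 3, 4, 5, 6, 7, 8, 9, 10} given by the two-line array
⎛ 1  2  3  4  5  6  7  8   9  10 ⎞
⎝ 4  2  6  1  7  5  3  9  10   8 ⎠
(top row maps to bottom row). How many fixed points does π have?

The fixed points (elements with π(x) = x) are {2}, so there is 1.

1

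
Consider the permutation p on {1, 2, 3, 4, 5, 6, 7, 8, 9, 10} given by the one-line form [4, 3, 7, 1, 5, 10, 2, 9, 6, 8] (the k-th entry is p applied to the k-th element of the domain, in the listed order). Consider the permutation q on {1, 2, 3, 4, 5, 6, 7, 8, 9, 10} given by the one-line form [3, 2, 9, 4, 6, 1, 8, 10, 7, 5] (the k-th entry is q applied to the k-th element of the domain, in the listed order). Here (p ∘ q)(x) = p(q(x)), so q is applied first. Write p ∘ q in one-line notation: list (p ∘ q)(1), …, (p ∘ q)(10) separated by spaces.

(p ∘ q)(x) = p(q(x)). Computing each image: p(q(1)) = p(3) = 7, p(q(2)) = p(2) = 3, p(q(3)) = p(9) = 6, p(q(4)) = p(4) = 1, p(q(5)) = p(6) = 10, p(q(6)) = p(1) = 4, p(q(7)) = p(8) = 9, p(q(8)) = p(10) = 8, p(q(9)) = p(7) = 2, p(q(10)) = p(5) = 5.
Hence p ∘ q = [7 3 6 1 10 4 9 8 2 5].

7 3 6 1 10 4 9 8 2 5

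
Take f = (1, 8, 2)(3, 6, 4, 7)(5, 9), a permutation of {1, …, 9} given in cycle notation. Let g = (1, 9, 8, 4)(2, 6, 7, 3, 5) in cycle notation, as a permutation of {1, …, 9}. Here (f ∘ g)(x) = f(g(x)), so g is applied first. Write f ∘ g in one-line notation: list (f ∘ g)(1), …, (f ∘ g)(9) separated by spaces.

5 4 9 8 1 3 6 7 2

Chase each element through g then f: 1 → 9 → 5; 2 → 6 → 4; 3 → 5 → 9; 4 → 1 → 8; 5 → 2 → 1; 6 → 7 → 3; 7 → 3 → 6; 8 → 4 → 7; 9 → 8 → 2.
So f ∘ g in one-line form is 5 4 9 8 1 3 6 7 2.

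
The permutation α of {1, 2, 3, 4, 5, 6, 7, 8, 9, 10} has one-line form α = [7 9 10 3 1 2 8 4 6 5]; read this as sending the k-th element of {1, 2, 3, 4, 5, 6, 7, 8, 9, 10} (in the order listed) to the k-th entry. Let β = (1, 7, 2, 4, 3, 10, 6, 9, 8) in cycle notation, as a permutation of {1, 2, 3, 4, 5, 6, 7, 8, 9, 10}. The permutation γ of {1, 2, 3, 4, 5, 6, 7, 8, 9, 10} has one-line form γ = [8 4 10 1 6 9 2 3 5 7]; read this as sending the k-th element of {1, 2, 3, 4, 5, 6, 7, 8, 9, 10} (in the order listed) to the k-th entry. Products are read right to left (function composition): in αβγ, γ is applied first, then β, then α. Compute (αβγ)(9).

1

Apply the permutations in order: γ(9) = 5, then β(5) = 5, then α(5) = 1. So (αβγ)(9) = 1.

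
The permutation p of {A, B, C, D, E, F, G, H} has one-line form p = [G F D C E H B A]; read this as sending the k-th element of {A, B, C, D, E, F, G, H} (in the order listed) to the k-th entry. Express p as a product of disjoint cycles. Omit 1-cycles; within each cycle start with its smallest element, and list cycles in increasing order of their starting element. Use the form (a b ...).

From A: A → G → B → F → H → A, closing the cycle (A G B F H).
Continuing from each remaining unvisited element yields (A G B F H)(C D).

(A G B F H)(C D)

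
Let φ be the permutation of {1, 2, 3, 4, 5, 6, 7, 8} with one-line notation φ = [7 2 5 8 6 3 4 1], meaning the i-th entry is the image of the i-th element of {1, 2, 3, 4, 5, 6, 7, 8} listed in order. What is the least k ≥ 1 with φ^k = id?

12

The disjoint-cycle form of φ has cycle lengths 4, 3, 1.
The order of φ is the least common multiple of its cycle lengths: lcm(4, 3) = 12.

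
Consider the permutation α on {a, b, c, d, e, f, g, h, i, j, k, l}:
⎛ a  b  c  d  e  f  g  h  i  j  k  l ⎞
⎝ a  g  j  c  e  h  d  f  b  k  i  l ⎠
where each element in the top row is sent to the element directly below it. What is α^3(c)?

i

Tracing c → j → … returns to c after 7 steps, so c lies in a 7-cycle (b g d c j k i).
Stepping 3 places around the cycle: c → j → k → i.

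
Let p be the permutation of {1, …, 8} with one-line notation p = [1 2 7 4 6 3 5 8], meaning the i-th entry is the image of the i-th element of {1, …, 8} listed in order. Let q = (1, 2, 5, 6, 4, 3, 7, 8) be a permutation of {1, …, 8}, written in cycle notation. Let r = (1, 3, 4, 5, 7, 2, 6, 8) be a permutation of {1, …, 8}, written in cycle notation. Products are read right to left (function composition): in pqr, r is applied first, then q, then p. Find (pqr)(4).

3

(pqr)(4) = p(q(r(4))). r(4) = 5, then q(5) = 6, then p(6) = 3, so the result is 3.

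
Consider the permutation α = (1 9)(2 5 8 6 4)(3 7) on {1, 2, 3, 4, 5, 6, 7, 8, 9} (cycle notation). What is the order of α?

The cycle type of α is (5, 2, 2).
Since disjoint cycles commute, ord(α) = lcm(5, 2, 2) = 10.

10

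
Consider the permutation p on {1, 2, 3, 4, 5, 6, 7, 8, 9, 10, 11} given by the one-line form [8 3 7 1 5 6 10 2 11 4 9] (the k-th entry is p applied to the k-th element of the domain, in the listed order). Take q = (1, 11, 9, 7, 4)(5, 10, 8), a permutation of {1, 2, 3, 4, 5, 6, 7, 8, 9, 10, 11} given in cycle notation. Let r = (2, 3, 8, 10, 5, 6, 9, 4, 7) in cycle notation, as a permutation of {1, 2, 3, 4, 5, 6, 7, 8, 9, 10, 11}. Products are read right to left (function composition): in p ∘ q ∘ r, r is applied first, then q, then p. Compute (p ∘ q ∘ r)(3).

Chase 3: r(3) = 8; q(8) = 5; p(5) = 5. Hence (p ∘ q ∘ r)(3) = 5.

5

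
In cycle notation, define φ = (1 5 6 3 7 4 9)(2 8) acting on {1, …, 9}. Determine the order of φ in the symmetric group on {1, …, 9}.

The disjoint cycles have lengths 7, 2.
Since disjoint cycles commute, ord(φ) = lcm(7, 2) = 14.

14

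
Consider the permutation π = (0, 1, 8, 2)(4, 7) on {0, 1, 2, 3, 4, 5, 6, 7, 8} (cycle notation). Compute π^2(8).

8 lies in the 4-cycle (0, 1, 8, 2).
Advancing 2 steps from 8: 8 → 2 → 0.

0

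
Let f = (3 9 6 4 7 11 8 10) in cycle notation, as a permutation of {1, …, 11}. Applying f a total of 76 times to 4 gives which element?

4 lies in the 8-cycle (3 9 6 4 7 11 8 10).
Powers repeat with period 8 on this cycle, and 76 mod 8 = 4, so f^76(4) = f^4(4).
Stepping 4 places around the cycle: 4 → 7 → 11 → 8 → 10.

10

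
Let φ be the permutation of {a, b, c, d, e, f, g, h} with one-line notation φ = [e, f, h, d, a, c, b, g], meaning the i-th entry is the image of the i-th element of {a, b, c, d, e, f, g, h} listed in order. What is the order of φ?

Writing φ as disjoint cycles, the cycle lengths are 5, 2, 1.
The order of φ is the least common multiple of its cycle lengths: lcm(5, 2) = 10.

10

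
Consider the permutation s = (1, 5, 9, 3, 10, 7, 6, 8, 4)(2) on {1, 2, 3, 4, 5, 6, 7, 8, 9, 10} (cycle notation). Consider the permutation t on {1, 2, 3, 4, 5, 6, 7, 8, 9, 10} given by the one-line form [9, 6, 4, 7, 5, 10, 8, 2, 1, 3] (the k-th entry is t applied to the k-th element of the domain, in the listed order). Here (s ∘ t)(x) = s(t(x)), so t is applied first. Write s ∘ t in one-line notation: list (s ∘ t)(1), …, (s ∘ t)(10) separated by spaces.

3 8 1 6 9 7 4 2 5 10

(s ∘ t)(x) = s(t(x)). Computing each image: s(t(1)) = s(9) = 3, s(t(2)) = s(6) = 8, s(t(3)) = s(4) = 1, s(t(4)) = s(7) = 6, s(t(5)) = s(5) = 9, s(t(6)) = s(10) = 7, s(t(7)) = s(8) = 4, s(t(8)) = s(2) = 2, s(t(9)) = s(1) = 5, s(t(10)) = s(3) = 10.
Hence s ∘ t = [3 8 1 6 9 7 4 2 5 10].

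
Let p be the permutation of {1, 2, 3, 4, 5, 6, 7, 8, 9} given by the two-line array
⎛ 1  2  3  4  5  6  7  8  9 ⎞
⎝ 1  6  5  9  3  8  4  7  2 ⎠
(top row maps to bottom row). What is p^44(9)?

Tracing 9 → 2 → … returns to 9 after 6 steps, so 9 lies in a 6-cycle (2 6 8 7 4 9).
Since the cycle has length 6, p^44 acts on it the same as p^2 (44 mod 6 = 2).
Advancing 2 steps from 9: 9 → 2 → 6.

6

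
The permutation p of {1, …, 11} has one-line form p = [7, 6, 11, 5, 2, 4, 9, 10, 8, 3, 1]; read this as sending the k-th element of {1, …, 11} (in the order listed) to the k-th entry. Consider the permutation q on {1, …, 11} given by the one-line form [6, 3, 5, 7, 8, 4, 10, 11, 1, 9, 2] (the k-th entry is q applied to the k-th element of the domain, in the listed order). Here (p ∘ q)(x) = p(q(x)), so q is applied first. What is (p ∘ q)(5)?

First apply q: q(5) = 8, then p(8) = 10. Thus (p ∘ q)(5) = 10.

10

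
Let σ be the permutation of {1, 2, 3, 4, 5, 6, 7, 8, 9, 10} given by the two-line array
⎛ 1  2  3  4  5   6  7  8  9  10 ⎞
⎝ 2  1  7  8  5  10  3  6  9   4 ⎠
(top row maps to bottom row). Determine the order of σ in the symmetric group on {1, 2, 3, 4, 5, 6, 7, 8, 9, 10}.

Decomposing into disjoint cycles gives cycle lengths 4, 2, 2, 1, 1.
Since disjoint cycles commute, ord(σ) = lcm(4, 2, 2) = 4.

4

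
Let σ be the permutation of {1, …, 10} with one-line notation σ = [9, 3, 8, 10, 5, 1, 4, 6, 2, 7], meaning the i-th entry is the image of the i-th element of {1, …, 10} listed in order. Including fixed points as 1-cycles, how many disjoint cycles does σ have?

The cycle decomposition is (1, 9, 2, 3, 8, 6)(4, 10, 7)(5), which has 3 cycles (counting 1-cycles).

3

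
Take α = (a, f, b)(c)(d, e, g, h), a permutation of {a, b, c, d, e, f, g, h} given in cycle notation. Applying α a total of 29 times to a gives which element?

a lies in the 3-cycle (a, f, b).
Powers repeat with period 3 on this cycle, and 29 mod 3 = 2, so α^29(a) = α^2(a).
Stepping 2 places around the cycle: a → f → b.

b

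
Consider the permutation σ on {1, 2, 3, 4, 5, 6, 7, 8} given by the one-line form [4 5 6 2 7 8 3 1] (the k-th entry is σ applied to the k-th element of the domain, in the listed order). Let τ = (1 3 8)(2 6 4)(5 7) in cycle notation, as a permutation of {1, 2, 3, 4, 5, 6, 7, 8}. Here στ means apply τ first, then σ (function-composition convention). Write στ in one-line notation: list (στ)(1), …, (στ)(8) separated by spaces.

6 8 1 5 3 2 7 4

(στ)(x) = σ(τ(x)). Computing each image: σ(τ(1)) = σ(3) = 6, σ(τ(2)) = σ(6) = 8, σ(τ(3)) = σ(8) = 1, σ(τ(4)) = σ(2) = 5, σ(τ(5)) = σ(7) = 3, σ(τ(6)) = σ(4) = 2, σ(τ(7)) = σ(5) = 7, σ(τ(8)) = σ(1) = 4.
Hence στ = [6 8 1 5 3 2 7 4].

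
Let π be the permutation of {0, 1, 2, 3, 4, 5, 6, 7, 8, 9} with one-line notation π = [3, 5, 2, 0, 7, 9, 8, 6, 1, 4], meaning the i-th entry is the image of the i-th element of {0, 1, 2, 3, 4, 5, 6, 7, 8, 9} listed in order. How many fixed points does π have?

1

The fixed points (elements with π(x) = x) are {2}, so there is 1.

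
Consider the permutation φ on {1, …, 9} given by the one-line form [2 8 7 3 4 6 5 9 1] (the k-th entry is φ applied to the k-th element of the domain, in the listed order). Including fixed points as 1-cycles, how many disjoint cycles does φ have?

The cycle decomposition is (1, 2, 8, 9)(3, 7, 5, 4)(6), which has 3 cycles (counting 1-cycles).

3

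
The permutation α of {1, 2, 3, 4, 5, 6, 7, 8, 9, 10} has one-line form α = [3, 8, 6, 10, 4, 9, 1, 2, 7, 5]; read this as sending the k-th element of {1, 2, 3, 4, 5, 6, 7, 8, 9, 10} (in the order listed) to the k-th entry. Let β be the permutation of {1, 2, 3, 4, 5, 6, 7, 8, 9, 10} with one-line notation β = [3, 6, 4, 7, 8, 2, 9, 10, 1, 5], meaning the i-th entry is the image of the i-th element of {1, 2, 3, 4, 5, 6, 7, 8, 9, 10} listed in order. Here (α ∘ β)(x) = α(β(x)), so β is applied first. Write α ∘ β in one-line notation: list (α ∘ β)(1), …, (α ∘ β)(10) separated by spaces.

Chase each element through β then α: 1 → 3 → 6; 2 → 6 → 9; 3 → 4 → 10; 4 → 7 → 1; 5 → 8 → 2; 6 → 2 → 8; 7 → 9 → 7; 8 → 10 → 5; 9 → 1 → 3; 10 → 5 → 4.
Collecting the images, α ∘ β = [6 9 10 1 2 8 7 5 3 4].

6 9 10 1 2 8 7 5 3 4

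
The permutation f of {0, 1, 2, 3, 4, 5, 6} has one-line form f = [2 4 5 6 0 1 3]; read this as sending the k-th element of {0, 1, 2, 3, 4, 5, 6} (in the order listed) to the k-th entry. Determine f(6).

3

6 is element number 7 of the domain, and entry number 7 of the one-line form is 3, so f(6) = 3.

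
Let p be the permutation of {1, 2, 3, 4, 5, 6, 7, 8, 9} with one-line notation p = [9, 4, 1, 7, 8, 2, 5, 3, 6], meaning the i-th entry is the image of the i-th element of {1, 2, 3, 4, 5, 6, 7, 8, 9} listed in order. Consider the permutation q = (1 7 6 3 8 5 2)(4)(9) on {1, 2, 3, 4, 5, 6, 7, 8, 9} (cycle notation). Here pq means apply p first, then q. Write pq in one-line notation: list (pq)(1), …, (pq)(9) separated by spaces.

(pq)(x) = q(p(x)). Computing each image: q(p(1)) = q(9) = 9, q(p(2)) = q(4) = 4, q(p(3)) = q(1) = 7, q(p(4)) = q(7) = 6, q(p(5)) = q(8) = 5, q(p(6)) = q(2) = 1, q(p(7)) = q(5) = 2, q(p(8)) = q(3) = 8, q(p(9)) = q(6) = 3.
Hence pq = [9 4 7 6 5 1 2 8 3].

9 4 7 6 5 1 2 8 3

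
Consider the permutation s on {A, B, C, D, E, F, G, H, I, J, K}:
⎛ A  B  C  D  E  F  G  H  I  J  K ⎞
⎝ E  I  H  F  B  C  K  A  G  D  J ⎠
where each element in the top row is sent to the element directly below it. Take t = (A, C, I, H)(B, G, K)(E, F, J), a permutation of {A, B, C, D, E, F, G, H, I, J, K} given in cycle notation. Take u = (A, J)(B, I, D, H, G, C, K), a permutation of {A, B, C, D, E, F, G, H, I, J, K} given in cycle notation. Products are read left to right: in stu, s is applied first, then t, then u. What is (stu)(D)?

Apply the permutations in order: s(D) = F, then t(F) = J, then u(J) = A. So (stu)(D) = A.

A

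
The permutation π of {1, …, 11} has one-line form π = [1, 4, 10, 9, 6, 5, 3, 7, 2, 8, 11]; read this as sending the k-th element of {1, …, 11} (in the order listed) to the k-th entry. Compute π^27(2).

2

Tracing 2 → 4 → … returns to 2 after 3 steps, so 2 lies in a 3-cycle (2 4 9).
On a 3-cycle, π^3 is the identity, so π^27 = π^0 there (27 ≡ 0 mod 3).
So π^27(2) = 2.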